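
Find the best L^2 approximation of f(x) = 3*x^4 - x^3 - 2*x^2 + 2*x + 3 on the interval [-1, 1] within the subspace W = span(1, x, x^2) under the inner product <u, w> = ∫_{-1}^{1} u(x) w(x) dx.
g(x) = 4*x^2/7 + 7*x/5 + 96/35

The best approximation g ∈ W is the orthogonal projection of f onto W. Writing g = a_0 + a_1 x + a_2 x^2, the coefficients solve the normal equations G · a = b where
  G_{ij} = <φ_i, φ_j> and b_i = <f, φ_i>, with φ_0 = 1, φ_1 = x, φ_2 = x^2.
G =
  [2, 0, 2/3]
  [0, 2/3, 0]
  [2/3, 0, 2/5],
b = (88/15, 14/15, 72/35).
Solving gives a_0 = 96/35, a_1 = 7/5, a_2 = 4/7, so
  g(x) = 4*x^2/7 + 7*x/5 + 96/35.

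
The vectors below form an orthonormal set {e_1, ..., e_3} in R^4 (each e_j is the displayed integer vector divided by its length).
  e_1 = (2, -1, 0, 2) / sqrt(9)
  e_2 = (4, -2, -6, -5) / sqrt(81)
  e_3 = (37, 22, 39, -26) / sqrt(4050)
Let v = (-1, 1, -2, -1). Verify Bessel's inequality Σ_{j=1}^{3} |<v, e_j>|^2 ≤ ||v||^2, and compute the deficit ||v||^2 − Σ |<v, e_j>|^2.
Σ |<v, e_j>|^2 = 269/50; ||v||^2 = 7; deficit = 81/50

Write each e_j = u_j / sqrt(<u_j, u_j>) where u_j is the displayed integer vector. Then <v, e_j> = <v, u_j> / sqrt(<u_j, u_j>), so |<v, e_j>|^2 = <v, u_j>^2 / <u_j, u_j>.
Coefficients: <v, e_1> = -5/sqrt(9), <v, e_2> = 11/sqrt(81), <v, e_3> = -67/sqrt(4050).
Square and sum: Σ |<v, e_j>|^2 = 269/50.
Compute ||v||^2 = v·v = 7.
Deficit = 7 − 269/50 = 81/50 ≥ 0, confirming Bessel's inequality. (The deficit equals ||v − Σ <v,e_j> e_j||^2, the squared distance from v to span{e_j}.)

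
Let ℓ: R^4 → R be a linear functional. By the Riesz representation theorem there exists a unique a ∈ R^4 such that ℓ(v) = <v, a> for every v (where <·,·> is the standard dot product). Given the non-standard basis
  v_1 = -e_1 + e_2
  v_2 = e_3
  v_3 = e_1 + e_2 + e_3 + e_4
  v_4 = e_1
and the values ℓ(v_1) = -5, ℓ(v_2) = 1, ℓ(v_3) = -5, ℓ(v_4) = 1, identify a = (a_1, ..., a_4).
a = (1, -4, 1, -3)

Write a = (a_1, ..., a_4) in the standard basis. For each basis vector v_i, ℓ(v_i) = <v_i, a> is a linear equation in the a_j's. Collect the n equations into a matrix system V a = ℓ, where row i of V is v_i (expressed in the standard basis). Since V is invertible (lower-triangular with 1s on the diagonal, up to permutation), solve by back-substitution:
  V =
[[-1, 1, 0, 0],
 [0, 0, 1, 0],
 [1, 1, 1, 1],
 [1, 0, 0, 0]]
  V a = (-5, 1, -5, 1)
Solving gives a = (1, -4, 1, -3).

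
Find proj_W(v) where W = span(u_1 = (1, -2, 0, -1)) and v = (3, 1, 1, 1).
proj_W(v) = (0, 0, 0, 0)

Set up U = [u_1 | ... | u_1] ∈ R^(4×1). The projector onto W = col(U) is P = U (U^T U)^(-1) U^T.
Compute U^T U =
  [6],
and U^T v = (0).
Solve U^T U · c = U^T v for the coefficients: c = (0). The projection is proj_W(v) = U c.
Check: (v - proj_W(v)) · u_1 = 0  (should be 0).
Result: proj_W(v) = (0, 0, 0, 0).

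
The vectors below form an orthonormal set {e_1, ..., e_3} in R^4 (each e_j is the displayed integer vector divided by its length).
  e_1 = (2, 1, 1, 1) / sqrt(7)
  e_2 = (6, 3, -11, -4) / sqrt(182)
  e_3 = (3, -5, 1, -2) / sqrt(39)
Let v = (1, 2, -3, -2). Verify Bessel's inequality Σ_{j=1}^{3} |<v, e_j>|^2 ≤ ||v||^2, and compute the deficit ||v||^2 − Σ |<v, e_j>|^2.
Σ |<v, e_j>|^2 = 33/2; ||v||^2 = 18; deficit = 3/2

Write each e_j = u_j / sqrt(<u_j, u_j>) where u_j is the displayed integer vector. Then <v, e_j> = <v, u_j> / sqrt(<u_j, u_j>), so |<v, e_j>|^2 = <v, u_j>^2 / <u_j, u_j>.
Coefficients: <v, e_1> = -1/sqrt(7), <v, e_2> = 53/sqrt(182), <v, e_3> = -6/sqrt(39).
Square and sum: Σ |<v, e_j>|^2 = 33/2.
Compute ||v||^2 = v·v = 18.
Deficit = 18 − 33/2 = 3/2 ≥ 0, confirming Bessel's inequality. (The deficit equals ||v − Σ <v,e_j> e_j||^2, the squared distance from v to span{e_j}.)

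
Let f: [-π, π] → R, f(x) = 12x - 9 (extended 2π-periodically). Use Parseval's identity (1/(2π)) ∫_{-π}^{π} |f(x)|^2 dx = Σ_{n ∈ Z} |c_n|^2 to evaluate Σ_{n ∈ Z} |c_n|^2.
Σ |c_n|^2 = 48π^2 + 81

Expand and integrate term by term over [-π, π]:
  ∫ (12x)^2 dx = 144·(2π^3/3); ∫ 2·12·(-9)·x dx = 0 (odd integrand); ∫ (-9)^2 dx = 81·2π.
So (1/(2π)) ∫_{-π}^{π} (12x - 9)^2 dx = 144π^2/3 + 81 = 48π^2 + 81.
Parseval ⇒ Σ |c_n|^2 = 48π^2 + 81.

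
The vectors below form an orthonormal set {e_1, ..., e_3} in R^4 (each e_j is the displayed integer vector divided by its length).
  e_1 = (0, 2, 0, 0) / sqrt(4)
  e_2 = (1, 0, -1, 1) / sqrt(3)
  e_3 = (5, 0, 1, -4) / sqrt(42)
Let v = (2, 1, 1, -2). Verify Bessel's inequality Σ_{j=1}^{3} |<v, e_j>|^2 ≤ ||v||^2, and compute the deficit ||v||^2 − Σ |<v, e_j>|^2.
Σ |<v, e_j>|^2 = 139/14; ||v||^2 = 10; deficit = 1/14

Write each e_j = u_j / sqrt(<u_j, u_j>) where u_j is the displayed integer vector. Then <v, e_j> = <v, u_j> / sqrt(<u_j, u_j>), so |<v, e_j>|^2 = <v, u_j>^2 / <u_j, u_j>.
Coefficients: <v, e_1> = 2/sqrt(4), <v, e_2> = -1/sqrt(3), <v, e_3> = 19/sqrt(42).
Square and sum: Σ |<v, e_j>|^2 = 139/14.
Compute ||v||^2 = v·v = 10.
Deficit = 10 − 139/14 = 1/14 ≥ 0, confirming Bessel's inequality. (The deficit equals ||v − Σ <v,e_j> e_j||^2, the squared distance from v to span{e_j}.)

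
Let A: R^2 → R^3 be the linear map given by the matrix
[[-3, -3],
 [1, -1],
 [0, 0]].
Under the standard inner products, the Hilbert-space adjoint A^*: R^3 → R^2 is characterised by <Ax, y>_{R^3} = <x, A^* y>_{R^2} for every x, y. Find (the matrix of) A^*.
A^* = A^T =
[[-3, 1, 0],
 [-3, -1, 0]]

For real matrices with standard dot products, the defining identity <Ax, y> = <x, A^* y> gives (Ax)^T y = x^T (A^*) y, i.e. x^T A^T y = x^T (A^*) y. Since this holds for all x, y, we must have A^* = A^T. Therefore
A^* =
[[-3, 1, 0],
 [-3, -1, 0]].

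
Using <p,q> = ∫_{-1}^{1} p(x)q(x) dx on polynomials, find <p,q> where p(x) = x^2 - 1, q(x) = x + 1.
<p,q> = -4/3

Expand the product: p(x)·q(x) = x^3 + x^2 - x - 1.
∫_{-1}^{1} of each monomial x^k gives [2/(k+1) if k even, 0 if k odd]. Integrating term-by-term (or equivalently evaluating the antiderivative F(x) = x^4/4 + x^3/3 - x^2/2 - x at the endpoints):
  F(1) − F(−1) = -11/12 − (5/12) = -4/3.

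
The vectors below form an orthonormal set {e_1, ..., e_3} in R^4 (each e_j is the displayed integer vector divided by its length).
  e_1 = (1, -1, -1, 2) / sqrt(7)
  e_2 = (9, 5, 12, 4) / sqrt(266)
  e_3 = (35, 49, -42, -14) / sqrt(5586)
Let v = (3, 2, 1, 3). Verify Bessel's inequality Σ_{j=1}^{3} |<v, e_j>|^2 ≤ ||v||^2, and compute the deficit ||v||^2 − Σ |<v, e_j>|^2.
Σ |<v, e_j>|^2 = 65/3; ||v||^2 = 23; deficit = 4/3

Write each e_j = u_j / sqrt(<u_j, u_j>) where u_j is the displayed integer vector. Then <v, e_j> = <v, u_j> / sqrt(<u_j, u_j>), so |<v, e_j>|^2 = <v, u_j>^2 / <u_j, u_j>.
Coefficients: <v, e_1> = 6/sqrt(7), <v, e_2> = 61/sqrt(266), <v, e_3> = 119/sqrt(5586).
Square and sum: Σ |<v, e_j>|^2 = 65/3.
Compute ||v||^2 = v·v = 23.
Deficit = 23 − 65/3 = 4/3 ≥ 0, confirming Bessel's inequality. (The deficit equals ||v − Σ <v,e_j> e_j||^2, the squared distance from v to span{e_j}.)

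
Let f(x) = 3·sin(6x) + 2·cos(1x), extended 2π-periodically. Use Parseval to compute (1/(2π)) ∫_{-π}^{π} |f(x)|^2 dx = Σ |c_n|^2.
Σ |c_n|^2 = 13/2

Expand |f|^2 and use orthogonality of {sin(nx), cos(mx)} on [-π, π]:
  ∫_{-π}^{π} sin(nx)^2 dx = π, ∫ cos(mx)^2 dx = π, and cross terms integrate to 0.
So ∫_{-π}^{π} f(x)^2 dx = 3^2 · π + 2^2 · π = (9 + 4)π.
Divide by 2π: (9 + 4)/2 = 13/2.
By Parseval, this equals Σ |c_n|^2.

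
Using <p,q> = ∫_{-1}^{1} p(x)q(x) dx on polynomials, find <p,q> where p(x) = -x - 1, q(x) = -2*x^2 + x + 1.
<p,q> = -4/3

Expand the product: p(x)·q(x) = 2*x^3 + x^2 - 2*x - 1.
∫_{-1}^{1} of each monomial x^k gives [2/(k+1) if k even, 0 if k odd]. Integrating term-by-term (or equivalently evaluating the antiderivative F(x) = x^4/2 + x^3/3 - x^2 - x at the endpoints):
  F(1) − F(−1) = -7/6 − (1/6) = -4/3.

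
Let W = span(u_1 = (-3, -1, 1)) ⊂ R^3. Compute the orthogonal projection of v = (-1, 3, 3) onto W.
proj_W(v) = (-9/11, -3/11, 3/11)

Set up U = [u_1 | ... | u_1] ∈ R^(3×1). The projector onto W = col(U) is P = U (U^T U)^(-1) U^T.
Compute U^T U =
  [11],
and U^T v = (3).
Solve U^T U · c = U^T v for the coefficients: c = (3/11). The projection is proj_W(v) = U c.
Check: (v - proj_W(v)) · u_1 = 0  (should be 0).
Result: proj_W(v) = (-9/11, -3/11, 3/11).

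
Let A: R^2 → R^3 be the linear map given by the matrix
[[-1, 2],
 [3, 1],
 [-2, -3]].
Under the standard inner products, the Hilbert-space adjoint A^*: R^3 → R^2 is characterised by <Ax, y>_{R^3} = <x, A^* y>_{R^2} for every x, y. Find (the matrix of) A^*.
A^* = A^T =
[[-1, 3, -2],
 [2, 1, -3]]

For real matrices with standard dot products, the defining identity <Ax, y> = <x, A^* y> gives (Ax)^T y = x^T (A^*) y, i.e. x^T A^T y = x^T (A^*) y. Since this holds for all x, y, we must have A^* = A^T. Therefore
A^* =
[[-1, 3, -2],
 [2, 1, -3]].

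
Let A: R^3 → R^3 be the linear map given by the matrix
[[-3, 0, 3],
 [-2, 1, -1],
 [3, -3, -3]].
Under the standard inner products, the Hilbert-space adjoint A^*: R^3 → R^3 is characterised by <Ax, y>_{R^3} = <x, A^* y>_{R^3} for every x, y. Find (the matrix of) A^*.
A^* = A^T =
[[-3, -2, 3],
 [0, 1, -3],
 [3, -1, -3]]

For real matrices with standard dot products, the defining identity <Ax, y> = <x, A^* y> gives (Ax)^T y = x^T (A^*) y, i.e. x^T A^T y = x^T (A^*) y. Since this holds for all x, y, we must have A^* = A^T. Therefore
A^* =
[[-3, -2, 3],
 [0, 1, -3],
 [3, -1, -3]].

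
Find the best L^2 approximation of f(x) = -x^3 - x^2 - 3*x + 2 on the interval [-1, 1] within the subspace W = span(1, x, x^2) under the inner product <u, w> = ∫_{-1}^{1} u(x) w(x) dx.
g(x) = -x^2 - 18*x/5 + 2

The best approximation g ∈ W is the orthogonal projection of f onto W. Writing g = a_0 + a_1 x + a_2 x^2, the coefficients solve the normal equations G · a = b where
  G_{ij} = <φ_i, φ_j> and b_i = <f, φ_i>, with φ_0 = 1, φ_1 = x, φ_2 = x^2.
G =
  [2, 0, 2/3]
  [0, 2/3, 0]
  [2/3, 0, 2/5],
b = (10/3, -12/5, 14/15).
Solving gives a_0 = 2, a_1 = -18/5, a_2 = -1, so
  g(x) = -x^2 - 18*x/5 + 2.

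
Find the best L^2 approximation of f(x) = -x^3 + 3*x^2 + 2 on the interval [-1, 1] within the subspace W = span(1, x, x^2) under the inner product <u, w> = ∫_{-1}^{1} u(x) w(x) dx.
g(x) = 3*x^2 - 3*x/5 + 2

The best approximation g ∈ W is the orthogonal projection of f onto W. Writing g = a_0 + a_1 x + a_2 x^2, the coefficients solve the normal equations G · a = b where
  G_{ij} = <φ_i, φ_j> and b_i = <f, φ_i>, with φ_0 = 1, φ_1 = x, φ_2 = x^2.
G =
  [2, 0, 2/3]
  [0, 2/3, 0]
  [2/3, 0, 2/5],
b = (6, -2/5, 38/15).
Solving gives a_0 = 2, a_1 = -3/5, a_2 = 3, so
  g(x) = 3*x^2 - 3*x/5 + 2.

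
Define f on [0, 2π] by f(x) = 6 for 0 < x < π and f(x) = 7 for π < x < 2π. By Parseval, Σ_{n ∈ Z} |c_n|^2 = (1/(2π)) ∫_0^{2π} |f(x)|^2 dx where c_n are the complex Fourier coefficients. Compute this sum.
Σ |c_n|^2 = 85/2

Parseval equates the L^2 energy of f (normalised by 1/(2π)) with the ℓ^2 sum of its Fourier coefficients: (1/(2π)) ∫_0^{2π} |f|^2 = Σ |c_n|^2.
Compute the left side: (1/(2π)) [∫_0^π 6^2 dx + ∫_π^{2π} 7^2 dx] = (1/(2π)) · (36π + 49π) = (36 + 49)/2 = 85/2.
So Σ_{n ∈ Z} |c_n|^2 = 85/2.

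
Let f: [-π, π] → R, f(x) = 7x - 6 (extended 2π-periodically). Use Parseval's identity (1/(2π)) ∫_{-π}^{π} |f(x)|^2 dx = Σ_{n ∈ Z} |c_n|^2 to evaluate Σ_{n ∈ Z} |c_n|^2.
Σ |c_n|^2 = 49π^2/3 + 36

Expand and integrate term by term over [-π, π]:
  ∫ (7x)^2 dx = 49·(2π^3/3); ∫ 2·7·(-6)·x dx = 0 (odd integrand); ∫ (-6)^2 dx = 36·2π.
So (1/(2π)) ∫_{-π}^{π} (7x - 6)^2 dx = 49π^2/3 + 36 = 49π^2/3 + 36.
Parseval ⇒ Σ |c_n|^2 = 49π^2/3 + 36.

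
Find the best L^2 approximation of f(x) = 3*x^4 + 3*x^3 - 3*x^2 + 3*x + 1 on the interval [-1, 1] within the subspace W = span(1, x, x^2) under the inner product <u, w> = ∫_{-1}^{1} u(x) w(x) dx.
g(x) = -3*x^2/7 + 24*x/5 + 26/35

The best approximation g ∈ W is the orthogonal projection of f onto W. Writing g = a_0 + a_1 x + a_2 x^2, the coefficients solve the normal equations G · a = b where
  G_{ij} = <φ_i, φ_j> and b_i = <f, φ_i>, with φ_0 = 1, φ_1 = x, φ_2 = x^2.
G =
  [2, 0, 2/3]
  [0, 2/3, 0]
  [2/3, 0, 2/5],
b = (6/5, 16/5, 34/105).
Solving gives a_0 = 26/35, a_1 = 24/5, a_2 = -3/7, so
  g(x) = -3*x^2/7 + 24*x/5 + 26/35.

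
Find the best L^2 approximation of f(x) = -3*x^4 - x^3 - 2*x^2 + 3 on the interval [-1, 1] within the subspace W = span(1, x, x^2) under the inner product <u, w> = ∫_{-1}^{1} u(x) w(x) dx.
g(x) = -32*x^2/7 - 3*x/5 + 114/35

The best approximation g ∈ W is the orthogonal projection of f onto W. Writing g = a_0 + a_1 x + a_2 x^2, the coefficients solve the normal equations G · a = b where
  G_{ij} = <φ_i, φ_j> and b_i = <f, φ_i>, with φ_0 = 1, φ_1 = x, φ_2 = x^2.
G =
  [2, 0, 2/3]
  [0, 2/3, 0]
  [2/3, 0, 2/5],
b = (52/15, -2/5, 12/35).
Solving gives a_0 = 114/35, a_1 = -3/5, a_2 = -32/7, so
  g(x) = -32*x^2/7 - 3*x/5 + 114/35.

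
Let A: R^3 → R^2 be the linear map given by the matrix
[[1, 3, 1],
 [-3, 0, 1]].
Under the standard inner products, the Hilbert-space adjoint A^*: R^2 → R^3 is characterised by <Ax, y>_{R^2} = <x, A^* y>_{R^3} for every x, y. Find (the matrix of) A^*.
A^* = A^T =
[[1, -3],
 [3, 0],
 [1, 1]]

For real matrices with standard dot products, the defining identity <Ax, y> = <x, A^* y> gives (Ax)^T y = x^T (A^*) y, i.e. x^T A^T y = x^T (A^*) y. Since this holds for all x, y, we must have A^* = A^T. Therefore
A^* =
[[1, -3],
 [3, 0],
 [1, 1]].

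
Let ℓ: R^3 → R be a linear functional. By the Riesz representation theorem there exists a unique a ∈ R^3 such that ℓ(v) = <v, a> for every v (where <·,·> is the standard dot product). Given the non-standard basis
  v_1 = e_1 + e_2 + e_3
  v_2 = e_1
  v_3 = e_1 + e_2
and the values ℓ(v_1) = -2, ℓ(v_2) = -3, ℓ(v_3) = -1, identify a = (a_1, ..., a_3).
a = (-3, 2, -1)

Write a = (a_1, ..., a_3) in the standard basis. For each basis vector v_i, ℓ(v_i) = <v_i, a> is a linear equation in the a_j's. Collect the n equations into a matrix system V a = ℓ, where row i of V is v_i (expressed in the standard basis). Since V is invertible (lower-triangular with 1s on the diagonal, up to permutation), solve by back-substitution:
  V =
[[1, 1, 1],
 [1, 0, 0],
 [1, 1, 0]]
  V a = (-2, -3, -1)
Solving gives a = (-3, 2, -1).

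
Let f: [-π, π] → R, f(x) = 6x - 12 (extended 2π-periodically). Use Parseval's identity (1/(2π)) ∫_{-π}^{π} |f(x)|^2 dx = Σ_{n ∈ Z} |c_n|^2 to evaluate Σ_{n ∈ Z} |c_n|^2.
Σ |c_n|^2 = 12π^2 + 144

Expand and integrate term by term over [-π, π]:
  ∫ (6x)^2 dx = 36·(2π^3/3); ∫ 2·6·(-12)·x dx = 0 (odd integrand); ∫ (-12)^2 dx = 144·2π.
So (1/(2π)) ∫_{-π}^{π} (6x - 12)^2 dx = 36π^2/3 + 144 = 12π^2 + 144.
Parseval ⇒ Σ |c_n|^2 = 12π^2 + 144.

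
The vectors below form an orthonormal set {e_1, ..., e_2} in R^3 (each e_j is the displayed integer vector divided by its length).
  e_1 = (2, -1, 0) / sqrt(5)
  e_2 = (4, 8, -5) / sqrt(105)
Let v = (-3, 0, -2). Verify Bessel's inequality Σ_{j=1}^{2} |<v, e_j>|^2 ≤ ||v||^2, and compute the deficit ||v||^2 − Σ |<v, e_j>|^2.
Σ |<v, e_j>|^2 = 152/21; ||v||^2 = 13; deficit = 121/21

Write each e_j = u_j / sqrt(<u_j, u_j>) where u_j is the displayed integer vector. Then <v, e_j> = <v, u_j> / sqrt(<u_j, u_j>), so |<v, e_j>|^2 = <v, u_j>^2 / <u_j, u_j>.
Coefficients: <v, e_1> = -6/sqrt(5), <v, e_2> = -2/sqrt(105).
Square and sum: Σ |<v, e_j>|^2 = 152/21.
Compute ||v||^2 = v·v = 13.
Deficit = 13 − 152/21 = 121/21 ≥ 0, confirming Bessel's inequality. (The deficit equals ||v − Σ <v,e_j> e_j||^2, the squared distance from v to span{e_j}.)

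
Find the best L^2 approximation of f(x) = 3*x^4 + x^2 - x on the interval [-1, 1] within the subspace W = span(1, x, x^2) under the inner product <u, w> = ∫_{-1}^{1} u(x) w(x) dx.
g(x) = 25*x^2/7 - x - 9/35

The best approximation g ∈ W is the orthogonal projection of f onto W. Writing g = a_0 + a_1 x + a_2 x^2, the coefficients solve the normal equations G · a = b where
  G_{ij} = <φ_i, φ_j> and b_i = <f, φ_i>, with φ_0 = 1, φ_1 = x, φ_2 = x^2.
G =
  [2, 0, 2/3]
  [0, 2/3, 0]
  [2/3, 0, 2/5],
b = (28/15, -2/3, 44/35).
Solving gives a_0 = -9/35, a_1 = -1, a_2 = 25/7, so
  g(x) = 25*x^2/7 - x - 9/35.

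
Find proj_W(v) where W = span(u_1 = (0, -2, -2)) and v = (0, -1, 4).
proj_W(v) = (0, 3/2, 3/2)

Set up U = [u_1 | ... | u_1] ∈ R^(3×1). The projector onto W = col(U) is P = U (U^T U)^(-1) U^T.
Compute U^T U =
  [8],
and U^T v = (-6).
Solve U^T U · c = U^T v for the coefficients: c = (-3/4). The projection is proj_W(v) = U c.
Check: (v - proj_W(v)) · u_1 = 0  (should be 0).
Result: proj_W(v) = (0, 3/2, 3/2).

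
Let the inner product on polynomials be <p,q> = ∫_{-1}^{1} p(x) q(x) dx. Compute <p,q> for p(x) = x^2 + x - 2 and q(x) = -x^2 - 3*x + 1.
<p,q> = -22/5

Expand the product: p(x)·q(x) = -x^4 - 4*x^3 + 7*x - 2.
∫_{-1}^{1} of each monomial x^k gives [2/(k+1) if k even, 0 if k odd]. Integrating term-by-term (or equivalently evaluating the antiderivative F(x) = -x^5/5 - x^4 + 7*x^2/2 - 2*x at the endpoints):
  F(1) − F(−1) = 3/10 − (47/10) = -22/5.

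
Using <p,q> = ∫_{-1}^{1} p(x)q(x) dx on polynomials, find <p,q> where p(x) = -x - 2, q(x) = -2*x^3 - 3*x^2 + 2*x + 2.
<p,q> = -68/15

Expand the product: p(x)·q(x) = 2*x^4 + 7*x^3 + 4*x^2 - 6*x - 4.
∫_{-1}^{1} of each monomial x^k gives [2/(k+1) if k even, 0 if k odd]. Integrating term-by-term (or equivalently evaluating the antiderivative F(x) = 2*x^5/5 + 7*x^4/4 + 4*x^3/3 - 3*x^2 - 4*x at the endpoints):
  F(1) − F(−1) = -211/60 − (61/60) = -68/15.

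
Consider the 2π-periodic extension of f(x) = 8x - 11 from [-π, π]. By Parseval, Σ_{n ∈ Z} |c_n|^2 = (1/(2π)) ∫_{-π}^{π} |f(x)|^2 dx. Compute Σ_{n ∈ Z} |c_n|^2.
Σ |c_n|^2 = 64π^2/3 + 121

Expand and integrate term by term over [-π, π]:
  ∫ (8x)^2 dx = 64·(2π^3/3); ∫ 2·8·(-11)·x dx = 0 (odd integrand); ∫ (-11)^2 dx = 121·2π.
So (1/(2π)) ∫_{-π}^{π} (8x - 11)^2 dx = 64π^2/3 + 121 = 64π^2/3 + 121.
Parseval ⇒ Σ |c_n|^2 = 64π^2/3 + 121.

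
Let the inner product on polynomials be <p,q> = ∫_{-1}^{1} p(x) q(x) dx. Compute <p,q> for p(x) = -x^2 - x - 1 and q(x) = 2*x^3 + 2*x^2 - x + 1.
<p,q> = -74/15

Expand the product: p(x)·q(x) = -2*x^5 - 4*x^4 - 3*x^3 - 2*x^2 - 1.
∫_{-1}^{1} of each monomial x^k gives [2/(k+1) if k even, 0 if k odd]. Integrating term-by-term (or equivalently evaluating the antiderivative F(x) = -x^6/3 - 4*x^5/5 - 3*x^4/4 - 2*x^3/3 - x at the endpoints):
  F(1) − F(−1) = -71/20 − (83/60) = -74/15.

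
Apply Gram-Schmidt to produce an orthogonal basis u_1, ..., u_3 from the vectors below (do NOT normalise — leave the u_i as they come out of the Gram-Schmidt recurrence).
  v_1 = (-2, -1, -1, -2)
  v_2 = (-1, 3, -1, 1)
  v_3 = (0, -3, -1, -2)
Orthogonal basis:
  u_1 = (-2, -1, -1, -2)
  u_2 = (-7/5, 14/5, -6/5, 3/5)
  u_3 = (17/29, -5/29, -31/29, 1/29)

Apply the Gram-Schmidt recurrence
  u_1 = v_1
  u_i = v_i − Σ_{j<i} ((v_i · u_j) / (u_j · u_j)) · u_j.

Step by step this gives:
  u_1 = (-2, -1, -1, -2)
  u_2 = (-7/5, 14/5, -6/5, 3/5)
  u_3 = (17/29, -5/29, -31/29, 1/29)

Orthogonality check:
  u_2 · u_1 = 0 (should be 0)
  u_3 · u_1 = 0 (should be 0)
  u_3 · u_2 = 0 (should be 0)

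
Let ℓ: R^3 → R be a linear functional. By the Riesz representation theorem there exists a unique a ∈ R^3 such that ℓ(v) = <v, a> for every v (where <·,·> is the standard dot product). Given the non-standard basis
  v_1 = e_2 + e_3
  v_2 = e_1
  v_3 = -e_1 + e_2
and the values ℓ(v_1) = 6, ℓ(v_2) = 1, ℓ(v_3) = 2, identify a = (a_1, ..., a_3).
a = (1, 3, 3)

Write a = (a_1, ..., a_3) in the standard basis. For each basis vector v_i, ℓ(v_i) = <v_i, a> is a linear equation in the a_j's. Collect the n equations into a matrix system V a = ℓ, where row i of V is v_i (expressed in the standard basis). Since V is invertible (lower-triangular with 1s on the diagonal, up to permutation), solve by back-substitution:
  V =
[[0, 1, 1],
 [1, 0, 0],
 [-1, 1, 0]]
  V a = (6, 1, 2)
Solving gives a = (1, 3, 3).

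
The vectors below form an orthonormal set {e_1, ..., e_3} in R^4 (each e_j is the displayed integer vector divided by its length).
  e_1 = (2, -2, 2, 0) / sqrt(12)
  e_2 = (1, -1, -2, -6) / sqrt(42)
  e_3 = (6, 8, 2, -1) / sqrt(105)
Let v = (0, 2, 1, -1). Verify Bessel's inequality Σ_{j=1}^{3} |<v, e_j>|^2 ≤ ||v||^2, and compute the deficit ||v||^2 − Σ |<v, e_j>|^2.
Σ |<v, e_j>|^2 = 58/15; ||v||^2 = 6; deficit = 32/15

Write each e_j = u_j / sqrt(<u_j, u_j>) where u_j is the displayed integer vector. Then <v, e_j> = <v, u_j> / sqrt(<u_j, u_j>), so |<v, e_j>|^2 = <v, u_j>^2 / <u_j, u_j>.
Coefficients: <v, e_1> = -2/sqrt(12), <v, e_2> = 2/sqrt(42), <v, e_3> = 19/sqrt(105).
Square and sum: Σ |<v, e_j>|^2 = 58/15.
Compute ||v||^2 = v·v = 6.
Deficit = 6 − 58/15 = 32/15 ≥ 0, confirming Bessel's inequality. (The deficit equals ||v − Σ <v,e_j> e_j||^2, the squared distance from v to span{e_j}.)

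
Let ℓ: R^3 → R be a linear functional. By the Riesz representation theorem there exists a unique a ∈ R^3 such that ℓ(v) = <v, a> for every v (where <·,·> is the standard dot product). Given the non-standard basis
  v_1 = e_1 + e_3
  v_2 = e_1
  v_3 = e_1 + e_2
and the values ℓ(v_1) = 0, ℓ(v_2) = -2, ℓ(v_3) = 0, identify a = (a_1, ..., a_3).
a = (-2, 2, 2)

Write a = (a_1, ..., a_3) in the standard basis. For each basis vector v_i, ℓ(v_i) = <v_i, a> is a linear equation in the a_j's. Collect the n equations into a matrix system V a = ℓ, where row i of V is v_i (expressed in the standard basis). Since V is invertible (lower-triangular with 1s on the diagonal, up to permutation), solve by back-substitution:
  V =
[[1, 0, 1],
 [1, 0, 0],
 [1, 1, 0]]
  V a = (0, -2, 0)
Solving gives a = (-2, 2, 2).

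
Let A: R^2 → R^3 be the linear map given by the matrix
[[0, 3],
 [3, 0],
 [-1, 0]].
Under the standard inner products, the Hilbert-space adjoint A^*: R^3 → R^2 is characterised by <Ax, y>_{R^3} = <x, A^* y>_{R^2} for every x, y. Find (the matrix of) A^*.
A^* = A^T =
[[0, 3, -1],
 [3, 0, 0]]

For real matrices with standard dot products, the defining identity <Ax, y> = <x, A^* y> gives (Ax)^T y = x^T (A^*) y, i.e. x^T A^T y = x^T (A^*) y. Since this holds for all x, y, we must have A^* = A^T. Therefore
A^* =
[[0, 3, -1],
 [3, 0, 0]].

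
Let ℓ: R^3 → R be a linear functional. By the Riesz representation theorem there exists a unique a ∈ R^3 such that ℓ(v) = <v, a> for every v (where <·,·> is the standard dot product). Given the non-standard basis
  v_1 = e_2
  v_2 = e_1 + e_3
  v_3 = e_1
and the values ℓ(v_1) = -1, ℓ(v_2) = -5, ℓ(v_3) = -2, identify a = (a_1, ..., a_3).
a = (-2, -1, -3)

Write a = (a_1, ..., a_3) in the standard basis. For each basis vector v_i, ℓ(v_i) = <v_i, a> is a linear equation in the a_j's. Collect the n equations into a matrix system V a = ℓ, where row i of V is v_i (expressed in the standard basis). Since V is invertible (lower-triangular with 1s on the diagonal, up to permutation), solve by back-substitution:
  V =
[[0, 1, 0],
 [1, 0, 1],
 [1, 0, 0]]
  V a = (-1, -5, -2)
Solving gives a = (-2, -1, -3).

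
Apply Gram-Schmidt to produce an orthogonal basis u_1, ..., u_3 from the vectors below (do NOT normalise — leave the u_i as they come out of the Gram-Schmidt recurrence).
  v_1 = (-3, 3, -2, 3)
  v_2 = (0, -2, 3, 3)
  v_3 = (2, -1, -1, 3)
Orthogonal basis:
  u_1 = (-3, 3, -2, 3)
  u_2 = (-9/31, -53/31, 87/31, 102/31)
  u_3 = (1550/673, -369/673, -1299/673, 1053/673)

Apply the Gram-Schmidt recurrence
  u_1 = v_1
  u_i = v_i − Σ_{j<i} ((v_i · u_j) / (u_j · u_j)) · u_j.

Step by step this gives:
  u_1 = (-3, 3, -2, 3)
  u_2 = (-9/31, -53/31, 87/31, 102/31)
  u_3 = (1550/673, -369/673, -1299/673, 1053/673)

Orthogonality check:
  u_2 · u_1 = 0 (should be 0)
  u_3 · u_1 = 0 (should be 0)
  u_3 · u_2 = 0 (should be 0)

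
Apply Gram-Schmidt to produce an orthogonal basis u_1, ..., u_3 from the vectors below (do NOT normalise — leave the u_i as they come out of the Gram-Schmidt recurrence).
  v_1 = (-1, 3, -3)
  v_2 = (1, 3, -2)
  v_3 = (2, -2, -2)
Orthogonal basis:
  u_1 = (-1, 3, -3)
  u_2 = (33/19, 15/19, 4/19)
  u_3 = (6/5, -2, -12/5)

Apply the Gram-Schmidt recurrence
  u_1 = v_1
  u_i = v_i − Σ_{j<i} ((v_i · u_j) / (u_j · u_j)) · u_j.

Step by step this gives:
  u_1 = (-1, 3, -3)
  u_2 = (33/19, 15/19, 4/19)
  u_3 = (6/5, -2, -12/5)

Orthogonality check:
  u_2 · u_1 = 0 (should be 0)
  u_3 · u_1 = 0 (should be 0)
  u_3 · u_2 = 0 (should be 0)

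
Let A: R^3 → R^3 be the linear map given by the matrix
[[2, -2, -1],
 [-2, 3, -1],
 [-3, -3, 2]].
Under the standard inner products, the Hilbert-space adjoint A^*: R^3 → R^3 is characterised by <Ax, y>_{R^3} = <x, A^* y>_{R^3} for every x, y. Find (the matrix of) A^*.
A^* = A^T =
[[2, -2, -3],
 [-2, 3, -3],
 [-1, -1, 2]]

For real matrices with standard dot products, the defining identity <Ax, y> = <x, A^* y> gives (Ax)^T y = x^T (A^*) y, i.e. x^T A^T y = x^T (A^*) y. Since this holds for all x, y, we must have A^* = A^T. Therefore
A^* =
[[2, -2, -3],
 [-2, 3, -3],
 [-1, -1, 2]].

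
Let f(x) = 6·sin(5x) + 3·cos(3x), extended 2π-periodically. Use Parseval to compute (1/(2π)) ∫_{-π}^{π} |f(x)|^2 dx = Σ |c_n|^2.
Σ |c_n|^2 = 45/2

Expand |f|^2 and use orthogonality of {sin(nx), cos(mx)} on [-π, π]:
  ∫_{-π}^{π} sin(nx)^2 dx = π, ∫ cos(mx)^2 dx = π, and cross terms integrate to 0.
So ∫_{-π}^{π} f(x)^2 dx = 6^2 · π + 3^2 · π = (36 + 9)π.
Divide by 2π: (36 + 9)/2 = 45/2.
By Parseval, this equals Σ |c_n|^2.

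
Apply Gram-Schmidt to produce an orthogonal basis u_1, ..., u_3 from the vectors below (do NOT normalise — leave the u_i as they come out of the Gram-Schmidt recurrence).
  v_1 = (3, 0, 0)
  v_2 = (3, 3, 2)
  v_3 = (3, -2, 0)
Orthogonal basis:
  u_1 = (3, 0, 0)
  u_2 = (0, 3, 2)
  u_3 = (0, -8/13, 12/13)

Apply the Gram-Schmidt recurrence
  u_1 = v_1
  u_i = v_i − Σ_{j<i} ((v_i · u_j) / (u_j · u_j)) · u_j.

Step by step this gives:
  u_1 = (3, 0, 0)
  u_2 = (0, 3, 2)
  u_3 = (0, -8/13, 12/13)

Orthogonality check:
  u_2 · u_1 = 0 (should be 0)
  u_3 · u_1 = 0 (should be 0)
  u_3 · u_2 = 0 (should be 0)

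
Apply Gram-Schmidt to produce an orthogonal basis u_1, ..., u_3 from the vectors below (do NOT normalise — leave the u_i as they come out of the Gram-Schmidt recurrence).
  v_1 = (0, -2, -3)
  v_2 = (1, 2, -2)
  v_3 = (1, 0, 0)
Orthogonal basis:
  u_1 = (0, -2, -3)
  u_2 = (1, 30/13, -20/13)
  u_3 = (100/113, -30/113, 20/113)

Apply the Gram-Schmidt recurrence
  u_1 = v_1
  u_i = v_i − Σ_{j<i} ((v_i · u_j) / (u_j · u_j)) · u_j.

Step by step this gives:
  u_1 = (0, -2, -3)
  u_2 = (1, 30/13, -20/13)
  u_3 = (100/113, -30/113, 20/113)

Orthogonality check:
  u_2 · u_1 = 0 (should be 0)
  u_3 · u_1 = 0 (should be 0)
  u_3 · u_2 = 0 (should be 0)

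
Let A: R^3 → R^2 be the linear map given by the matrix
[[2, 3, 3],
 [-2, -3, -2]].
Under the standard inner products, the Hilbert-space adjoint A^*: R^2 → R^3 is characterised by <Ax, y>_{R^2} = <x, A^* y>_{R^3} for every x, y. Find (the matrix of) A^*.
A^* = A^T =
[[2, -2],
 [3, -3],
 [3, -2]]

For real matrices with standard dot products, the defining identity <Ax, y> = <x, A^* y> gives (Ax)^T y = x^T (A^*) y, i.e. x^T A^T y = x^T (A^*) y. Since this holds for all x, y, we must have A^* = A^T. Therefore
A^* =
[[2, -2],
 [3, -3],
 [3, -2]].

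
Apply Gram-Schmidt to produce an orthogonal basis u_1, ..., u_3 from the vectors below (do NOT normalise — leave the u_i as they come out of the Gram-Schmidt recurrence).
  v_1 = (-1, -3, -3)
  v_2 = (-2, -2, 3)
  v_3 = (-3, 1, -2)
Orthogonal basis:
  u_1 = (-1, -3, -3)
  u_2 = (-39/19, -41/19, 54/19)
  u_3 = (-465/161, 279/161, -124/161)

Apply the Gram-Schmidt recurrence
  u_1 = v_1
  u_i = v_i − Σ_{j<i} ((v_i · u_j) / (u_j · u_j)) · u_j.

Step by step this gives:
  u_1 = (-1, -3, -3)
  u_2 = (-39/19, -41/19, 54/19)
  u_3 = (-465/161, 279/161, -124/161)

Orthogonality check:
  u_2 · u_1 = 0 (should be 0)
  u_3 · u_1 = 0 (should be 0)
  u_3 · u_2 = 0 (should be 0)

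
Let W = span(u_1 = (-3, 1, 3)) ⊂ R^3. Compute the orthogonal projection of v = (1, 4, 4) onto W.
proj_W(v) = (-39/19, 13/19, 39/19)

Set up U = [u_1 | ... | u_1] ∈ R^(3×1). The projector onto W = col(U) is P = U (U^T U)^(-1) U^T.
Compute U^T U =
  [19],
and U^T v = (13).
Solve U^T U · c = U^T v for the coefficients: c = (13/19). The projection is proj_W(v) = U c.
Check: (v - proj_W(v)) · u_1 = 0  (should be 0).
Result: proj_W(v) = (-39/19, 13/19, 39/19).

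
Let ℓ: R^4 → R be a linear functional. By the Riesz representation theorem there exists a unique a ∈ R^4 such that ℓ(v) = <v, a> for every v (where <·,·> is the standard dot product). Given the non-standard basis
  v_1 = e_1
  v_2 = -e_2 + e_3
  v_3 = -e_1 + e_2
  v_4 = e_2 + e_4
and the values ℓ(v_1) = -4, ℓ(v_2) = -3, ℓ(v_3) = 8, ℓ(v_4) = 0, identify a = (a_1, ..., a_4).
a = (-4, 4, 1, -4)

Write a = (a_1, ..., a_4) in the standard basis. For each basis vector v_i, ℓ(v_i) = <v_i, a> is a linear equation in the a_j's. Collect the n equations into a matrix system V a = ℓ, where row i of V is v_i (expressed in the standard basis). Since V is invertible (lower-triangular with 1s on the diagonal, up to permutation), solve by back-substitution:
  V =
[[1, 0, 0, 0],
 [0, -1, 1, 0],
 [-1, 1, 0, 0],
 [0, 1, 0, 1]]
  V a = (-4, -3, 8, 0)
Solving gives a = (-4, 4, 1, -4).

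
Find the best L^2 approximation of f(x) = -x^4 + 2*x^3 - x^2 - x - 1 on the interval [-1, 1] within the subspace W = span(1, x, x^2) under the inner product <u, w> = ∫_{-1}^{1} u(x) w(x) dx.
g(x) = -13*x^2/7 + x/5 - 32/35

The best approximation g ∈ W is the orthogonal projection of f onto W. Writing g = a_0 + a_1 x + a_2 x^2, the coefficients solve the normal equations G · a = b where
  G_{ij} = <φ_i, φ_j> and b_i = <f, φ_i>, with φ_0 = 1, φ_1 = x, φ_2 = x^2.
G =
  [2, 0, 2/3]
  [0, 2/3, 0]
  [2/3, 0, 2/5],
b = (-46/15, 2/15, -142/105).
Solving gives a_0 = -32/35, a_1 = 1/5, a_2 = -13/7, so
  g(x) = -13*x^2/7 + x/5 - 32/35.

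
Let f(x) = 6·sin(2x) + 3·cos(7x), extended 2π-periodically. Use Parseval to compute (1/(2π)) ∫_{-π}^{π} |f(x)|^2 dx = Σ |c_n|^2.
Σ |c_n|^2 = 45/2

Expand |f|^2 and use orthogonality of {sin(nx), cos(mx)} on [-π, π]:
  ∫_{-π}^{π} sin(nx)^2 dx = π, ∫ cos(mx)^2 dx = π, and cross terms integrate to 0.
So ∫_{-π}^{π} f(x)^2 dx = 6^2 · π + 3^2 · π = (36 + 9)π.
Divide by 2π: (36 + 9)/2 = 45/2.
By Parseval, this equals Σ |c_n|^2.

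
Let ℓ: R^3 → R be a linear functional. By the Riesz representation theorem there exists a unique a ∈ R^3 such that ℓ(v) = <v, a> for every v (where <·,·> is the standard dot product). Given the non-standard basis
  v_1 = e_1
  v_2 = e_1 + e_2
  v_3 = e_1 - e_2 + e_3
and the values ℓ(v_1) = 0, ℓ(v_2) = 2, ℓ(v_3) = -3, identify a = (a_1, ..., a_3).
a = (0, 2, -1)

Write a = (a_1, ..., a_3) in the standard basis. For each basis vector v_i, ℓ(v_i) = <v_i, a> is a linear equation in the a_j's. Collect the n equations into a matrix system V a = ℓ, where row i of V is v_i (expressed in the standard basis). Since V is invertible (lower-triangular with 1s on the diagonal, up to permutation), solve by back-substitution:
  V =
[[1, 0, 0],
 [1, 1, 0],
 [1, -1, 1]]
  V a = (0, 2, -3)
Solving gives a = (0, 2, -1).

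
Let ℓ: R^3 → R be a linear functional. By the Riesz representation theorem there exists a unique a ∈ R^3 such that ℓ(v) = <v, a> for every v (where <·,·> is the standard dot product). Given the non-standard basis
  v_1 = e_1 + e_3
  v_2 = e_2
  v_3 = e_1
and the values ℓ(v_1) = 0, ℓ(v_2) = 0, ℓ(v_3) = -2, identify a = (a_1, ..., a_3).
a = (-2, 0, 2)

Write a = (a_1, ..., a_3) in the standard basis. For each basis vector v_i, ℓ(v_i) = <v_i, a> is a linear equation in the a_j's. Collect the n equations into a matrix system V a = ℓ, where row i of V is v_i (expressed in the standard basis). Since V is invertible (lower-triangular with 1s on the diagonal, up to permutation), solve by back-substitution:
  V =
[[1, 0, 1],
 [0, 1, 0],
 [1, 0, 0]]
  V a = (0, 0, -2)
Solving gives a = (-2, 0, 2).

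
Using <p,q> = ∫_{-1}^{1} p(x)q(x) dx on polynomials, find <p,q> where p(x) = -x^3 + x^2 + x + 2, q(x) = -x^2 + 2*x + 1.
<p,q> = 52/15

Expand the product: p(x)·q(x) = x^5 - 3*x^4 + x^2 + 5*x + 2.
∫_{-1}^{1} of each monomial x^k gives [2/(k+1) if k even, 0 if k odd]. Integrating term-by-term (or equivalently evaluating the antiderivative F(x) = x^6/6 - 3*x^5/5 + x^3/3 + 5*x^2/2 + 2*x at the endpoints):
  F(1) − F(−1) = 22/5 − (14/15) = 52/15.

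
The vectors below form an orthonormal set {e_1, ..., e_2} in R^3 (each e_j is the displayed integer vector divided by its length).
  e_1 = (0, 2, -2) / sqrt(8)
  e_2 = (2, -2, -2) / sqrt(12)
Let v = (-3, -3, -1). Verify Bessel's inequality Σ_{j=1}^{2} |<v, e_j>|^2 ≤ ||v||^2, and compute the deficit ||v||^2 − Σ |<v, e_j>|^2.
Σ |<v, e_j>|^2 = 7/3; ||v||^2 = 19; deficit = 50/3

Write each e_j = u_j / sqrt(<u_j, u_j>) where u_j is the displayed integer vector. Then <v, e_j> = <v, u_j> / sqrt(<u_j, u_j>), so |<v, e_j>|^2 = <v, u_j>^2 / <u_j, u_j>.
Coefficients: <v, e_1> = -4/sqrt(8), <v, e_2> = 2/sqrt(12).
Square and sum: Σ |<v, e_j>|^2 = 7/3.
Compute ||v||^2 = v·v = 19.
Deficit = 19 − 7/3 = 50/3 ≥ 0, confirming Bessel's inequality. (The deficit equals ||v − Σ <v,e_j> e_j||^2, the squared distance from v to span{e_j}.)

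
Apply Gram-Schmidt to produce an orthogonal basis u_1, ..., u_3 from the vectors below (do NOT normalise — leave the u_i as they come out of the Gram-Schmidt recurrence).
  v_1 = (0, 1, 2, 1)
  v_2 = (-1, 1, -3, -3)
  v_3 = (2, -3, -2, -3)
Orthogonal basis:
  u_1 = (0, 1, 2, 1)
  u_2 = (-1, 7/3, -1/3, -5/3)
  u_3 = (23/14, -1/2, 17/14, -27/14)

Apply the Gram-Schmidt recurrence
  u_1 = v_1
  u_i = v_i − Σ_{j<i} ((v_i · u_j) / (u_j · u_j)) · u_j.

Step by step this gives:
  u_1 = (0, 1, 2, 1)
  u_2 = (-1, 7/3, -1/3, -5/3)
  u_3 = (23/14, -1/2, 17/14, -27/14)

Orthogonality check:
  u_2 · u_1 = 0 (should be 0)
  u_3 · u_1 = 0 (should be 0)
  u_3 · u_2 = 0 (should be 0)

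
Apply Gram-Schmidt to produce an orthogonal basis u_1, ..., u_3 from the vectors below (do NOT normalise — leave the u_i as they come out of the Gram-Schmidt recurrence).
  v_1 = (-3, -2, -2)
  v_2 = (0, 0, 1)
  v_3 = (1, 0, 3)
Orthogonal basis:
  u_1 = (-3, -2, -2)
  u_2 = (-6/17, -4/17, 13/17)
  u_3 = (4/13, -6/13, 0)

Apply the Gram-Schmidt recurrence
  u_1 = v_1
  u_i = v_i − Σ_{j<i} ((v_i · u_j) / (u_j · u_j)) · u_j.

Step by step this gives:
  u_1 = (-3, -2, -2)
  u_2 = (-6/17, -4/17, 13/17)
  u_3 = (4/13, -6/13, 0)

Orthogonality check:
  u_2 · u_1 = 0 (should be 0)
  u_3 · u_1 = 0 (should be 0)
  u_3 · u_2 = 0 (should be 0)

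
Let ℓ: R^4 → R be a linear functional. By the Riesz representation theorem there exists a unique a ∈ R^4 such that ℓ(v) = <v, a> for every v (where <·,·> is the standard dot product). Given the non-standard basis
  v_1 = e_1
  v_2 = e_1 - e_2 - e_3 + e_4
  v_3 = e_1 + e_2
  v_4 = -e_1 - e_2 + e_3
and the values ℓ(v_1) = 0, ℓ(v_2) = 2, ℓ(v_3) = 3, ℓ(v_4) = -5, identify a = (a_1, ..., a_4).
a = (0, 3, -2, 3)

Write a = (a_1, ..., a_4) in the standard basis. For each basis vector v_i, ℓ(v_i) = <v_i, a> is a linear equation in the a_j's. Collect the n equations into a matrix system V a = ℓ, where row i of V is v_i (expressed in the standard basis). Since V is invertible (lower-triangular with 1s on the diagonal, up to permutation), solve by back-substitution:
  V =
[[1, 0, 0, 0],
 [1, -1, -1, 1],
 [1, 1, 0, 0],
 [-1, -1, 1, 0]]
  V a = (0, 2, 3, -5)
Solving gives a = (0, 3, -2, 3).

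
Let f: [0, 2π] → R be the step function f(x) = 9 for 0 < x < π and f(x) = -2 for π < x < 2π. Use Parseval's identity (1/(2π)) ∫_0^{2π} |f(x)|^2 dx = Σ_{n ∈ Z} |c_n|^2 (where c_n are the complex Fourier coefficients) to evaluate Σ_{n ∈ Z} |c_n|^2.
Σ |c_n|^2 = 85/2

Parseval equates the L^2 energy of f (normalised by 1/(2π)) with the ℓ^2 sum of its Fourier coefficients: (1/(2π)) ∫_0^{2π} |f|^2 = Σ |c_n|^2.
Compute the left side: (1/(2π)) [∫_0^π 9^2 dx + ∫_π^{2π} (-2)^2 dx] = (1/(2π)) · (81π + 4π) = (81 + 4)/2 = 85/2.
So Σ_{n ∈ Z} |c_n|^2 = 85/2.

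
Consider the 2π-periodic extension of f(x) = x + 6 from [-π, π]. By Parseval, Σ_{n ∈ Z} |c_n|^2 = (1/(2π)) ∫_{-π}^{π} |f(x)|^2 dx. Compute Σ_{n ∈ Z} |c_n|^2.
Σ |c_n|^2 = π^2/3 + 36

Expand and integrate term by term over [-π, π]:
  ∫ (x)^2 dx = 1·(2π^3/3); ∫ 2·1·(6)·x dx = 0 (odd integrand); ∫ 6^2 dx = 36·2π.
So (1/(2π)) ∫_{-π}^{π} (x + 6)^2 dx = 1π^2/3 + 36 = π^2/3 + 36.
Parseval ⇒ Σ |c_n|^2 = π^2/3 + 36.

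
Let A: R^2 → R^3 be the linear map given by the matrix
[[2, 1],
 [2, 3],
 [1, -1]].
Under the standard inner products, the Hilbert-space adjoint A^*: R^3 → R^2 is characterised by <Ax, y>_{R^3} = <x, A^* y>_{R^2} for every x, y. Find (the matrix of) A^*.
A^* = A^T =
[[2, 2, 1],
 [1, 3, -1]]

For real matrices with standard dot products, the defining identity <Ax, y> = <x, A^* y> gives (Ax)^T y = x^T (A^*) y, i.e. x^T A^T y = x^T (A^*) y. Since this holds for all x, y, we must have A^* = A^T. Therefore
A^* =
[[2, 2, 1],
 [1, 3, -1]].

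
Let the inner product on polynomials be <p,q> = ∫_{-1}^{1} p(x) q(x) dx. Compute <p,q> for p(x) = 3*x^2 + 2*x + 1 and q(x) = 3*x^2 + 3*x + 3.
<p,q> = 108/5

Expand the product: p(x)·q(x) = 9*x^4 + 15*x^3 + 18*x^2 + 9*x + 3.
∫_{-1}^{1} of each monomial x^k gives [2/(k+1) if k even, 0 if k odd]. Integrating term-by-term (or equivalently evaluating the antiderivative F(x) = 9*x^5/5 + 15*x^4/4 + 6*x^3 + 9*x^2/2 + 3*x at the endpoints):
  F(1) − F(−1) = 381/20 − (-51/20) = 108/5.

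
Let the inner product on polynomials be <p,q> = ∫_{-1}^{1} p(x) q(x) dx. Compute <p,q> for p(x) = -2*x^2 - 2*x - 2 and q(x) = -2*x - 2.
<p,q> = 40/3

Expand the product: p(x)·q(x) = 4*x^3 + 8*x^2 + 8*x + 4.
∫_{-1}^{1} of each monomial x^k gives [2/(k+1) if k even, 0 if k odd]. Integrating term-by-term (or equivalently evaluating the antiderivative F(x) = x^4 + 8*x^3/3 + 4*x^2 + 4*x at the endpoints):
  F(1) − F(−1) = 35/3 − (-5/3) = 40/3.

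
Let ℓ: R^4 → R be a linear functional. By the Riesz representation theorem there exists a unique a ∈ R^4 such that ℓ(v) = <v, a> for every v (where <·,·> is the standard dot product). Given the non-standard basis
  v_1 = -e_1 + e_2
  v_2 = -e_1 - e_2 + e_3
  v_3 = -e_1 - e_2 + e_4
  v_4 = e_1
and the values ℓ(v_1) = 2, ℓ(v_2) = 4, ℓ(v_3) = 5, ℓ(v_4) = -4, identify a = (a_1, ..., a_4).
a = (-4, -2, -2, -1)

Write a = (a_1, ..., a_4) in the standard basis. For each basis vector v_i, ℓ(v_i) = <v_i, a> is a linear equation in the a_j's. Collect the n equations into a matrix system V a = ℓ, where row i of V is v_i (expressed in the standard basis). Since V is invertible (lower-triangular with 1s on the diagonal, up to permutation), solve by back-substitution:
  V =
[[-1, 1, 0, 0],
 [-1, -1, 1, 0],
 [-1, -1, 0, 1],
 [1, 0, 0, 0]]
  V a = (2, 4, 5, -4)
Solving gives a = (-4, -2, -2, -1).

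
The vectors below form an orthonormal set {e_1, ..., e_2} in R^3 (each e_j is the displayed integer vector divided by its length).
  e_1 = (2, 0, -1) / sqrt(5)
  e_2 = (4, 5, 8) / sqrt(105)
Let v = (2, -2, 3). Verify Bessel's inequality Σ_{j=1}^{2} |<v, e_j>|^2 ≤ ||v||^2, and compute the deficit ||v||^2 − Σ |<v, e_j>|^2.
Σ |<v, e_j>|^2 = 101/21; ||v||^2 = 17; deficit = 256/21

Write each e_j = u_j / sqrt(<u_j, u_j>) where u_j is the displayed integer vector. Then <v, e_j> = <v, u_j> / sqrt(<u_j, u_j>), so |<v, e_j>|^2 = <v, u_j>^2 / <u_j, u_j>.
Coefficients: <v, e_1> = 1/sqrt(5), <v, e_2> = 22/sqrt(105).
Square and sum: Σ |<v, e_j>|^2 = 101/21.
Compute ||v||^2 = v·v = 17.
Deficit = 17 − 101/21 = 256/21 ≥ 0, confirming Bessel's inequality. (The deficit equals ||v − Σ <v,e_j> e_j||^2, the squared distance from v to span{e_j}.)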